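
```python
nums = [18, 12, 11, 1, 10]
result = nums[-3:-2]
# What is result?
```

nums has length 5. The slice nums[-3:-2] selects indices [2] (2->11), giving [11].

[11]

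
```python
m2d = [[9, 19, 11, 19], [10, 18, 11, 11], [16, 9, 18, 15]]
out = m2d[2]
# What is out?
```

m2d has 3 rows. Row 2 is [16, 9, 18, 15].

[16, 9, 18, 15]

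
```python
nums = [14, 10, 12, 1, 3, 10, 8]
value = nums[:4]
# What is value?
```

nums has length 7. The slice nums[:4] selects indices [0, 1, 2, 3] (0->14, 1->10, 2->12, 3->1), giving [14, 10, 12, 1].

[14, 10, 12, 1]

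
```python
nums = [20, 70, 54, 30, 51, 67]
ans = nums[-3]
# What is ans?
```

nums has length 6. Negative index -3 maps to positive index 6 + (-3) = 3. nums[3] = 30.

30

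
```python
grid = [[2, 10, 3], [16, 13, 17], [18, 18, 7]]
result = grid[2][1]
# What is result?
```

grid[2] = [18, 18, 7]. Taking column 1 of that row yields 18.

18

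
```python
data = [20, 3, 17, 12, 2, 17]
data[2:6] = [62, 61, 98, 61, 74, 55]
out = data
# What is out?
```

data starts as [20, 3, 17, 12, 2, 17] (length 6). The slice data[2:6] covers indices [2, 3, 4, 5] with values [17, 12, 2, 17]. Replacing that slice with [62, 61, 98, 61, 74, 55] (different length) produces [20, 3, 62, 61, 98, 61, 74, 55].

[20, 3, 62, 61, 98, 61, 74, 55]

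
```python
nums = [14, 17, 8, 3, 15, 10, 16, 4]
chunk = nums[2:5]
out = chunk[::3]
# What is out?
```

nums has length 8. The slice nums[2:5] selects indices [2, 3, 4] (2->8, 3->3, 4->15), giving [8, 3, 15]. So chunk = [8, 3, 15]. chunk has length 3. The slice chunk[::3] selects indices [0] (0->8), giving [8].

[8]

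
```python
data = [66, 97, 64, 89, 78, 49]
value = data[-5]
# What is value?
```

data has length 6. Negative index -5 maps to positive index 6 + (-5) = 1. data[1] = 97.

97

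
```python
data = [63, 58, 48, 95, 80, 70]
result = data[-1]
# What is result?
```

data has length 6. Negative index -1 maps to positive index 6 + (-1) = 5. data[5] = 70.

70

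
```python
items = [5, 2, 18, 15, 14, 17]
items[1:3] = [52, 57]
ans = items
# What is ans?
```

items starts as [5, 2, 18, 15, 14, 17] (length 6). The slice items[1:3] covers indices [1, 2] with values [2, 18]. Replacing that slice with [52, 57] (same length) produces [5, 52, 57, 15, 14, 17].

[5, 52, 57, 15, 14, 17]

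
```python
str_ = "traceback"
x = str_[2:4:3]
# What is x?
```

str_ has length 9. The slice str_[2:4:3] selects indices [2] (2->'a'), giving 'a'.

'a'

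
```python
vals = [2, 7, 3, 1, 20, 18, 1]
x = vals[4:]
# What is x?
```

vals has length 7. The slice vals[4:] selects indices [4, 5, 6] (4->20, 5->18, 6->1), giving [20, 18, 1].

[20, 18, 1]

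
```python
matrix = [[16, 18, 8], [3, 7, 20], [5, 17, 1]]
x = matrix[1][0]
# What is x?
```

matrix[1] = [3, 7, 20]. Taking column 0 of that row yields 3.

3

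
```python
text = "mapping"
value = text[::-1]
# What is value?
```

text has length 7. The slice text[::-1] selects indices [6, 5, 4, 3, 2, 1, 0] (6->'g', 5->'n', 4->'i', 3->'p', 2->'p', 1->'a', 0->'m'), giving 'gnippam'.

'gnippam'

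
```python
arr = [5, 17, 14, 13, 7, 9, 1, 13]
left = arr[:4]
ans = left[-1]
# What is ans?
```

arr has length 8. The slice arr[:4] selects indices [0, 1, 2, 3] (0->5, 1->17, 2->14, 3->13), giving [5, 17, 14, 13]. So left = [5, 17, 14, 13]. Then left[-1] = 13.

13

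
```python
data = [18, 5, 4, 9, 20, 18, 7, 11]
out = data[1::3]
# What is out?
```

data has length 8. The slice data[1::3] selects indices [1, 4, 7] (1->5, 4->20, 7->11), giving [5, 20, 11].

[5, 20, 11]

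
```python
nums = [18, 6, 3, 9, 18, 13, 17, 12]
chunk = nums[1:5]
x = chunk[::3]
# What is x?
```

nums has length 8. The slice nums[1:5] selects indices [1, 2, 3, 4] (1->6, 2->3, 3->9, 4->18), giving [6, 3, 9, 18]. So chunk = [6, 3, 9, 18]. chunk has length 4. The slice chunk[::3] selects indices [0, 3] (0->6, 3->18), giving [6, 18].

[6, 18]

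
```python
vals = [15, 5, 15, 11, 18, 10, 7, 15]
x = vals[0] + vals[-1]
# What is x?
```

vals has length 8. vals[0] = 15.
vals has length 8. Negative index -1 maps to positive index 8 + (-1) = 7. vals[7] = 15.
Sum: 15 + 15 = 30.

30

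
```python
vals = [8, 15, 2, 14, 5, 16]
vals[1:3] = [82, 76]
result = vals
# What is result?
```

vals starts as [8, 15, 2, 14, 5, 16] (length 6). The slice vals[1:3] covers indices [1, 2] with values [15, 2]. Replacing that slice with [82, 76] (same length) produces [8, 82, 76, 14, 5, 16].

[8, 82, 76, 14, 5, 16]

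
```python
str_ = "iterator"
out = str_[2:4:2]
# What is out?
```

str_ has length 8. The slice str_[2:4:2] selects indices [2] (2->'e'), giving 'e'.

'e'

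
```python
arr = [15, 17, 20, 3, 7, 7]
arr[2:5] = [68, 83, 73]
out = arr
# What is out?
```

arr starts as [15, 17, 20, 3, 7, 7] (length 6). The slice arr[2:5] covers indices [2, 3, 4] with values [20, 3, 7]. Replacing that slice with [68, 83, 73] (same length) produces [15, 17, 68, 83, 73, 7].

[15, 17, 68, 83, 73, 7]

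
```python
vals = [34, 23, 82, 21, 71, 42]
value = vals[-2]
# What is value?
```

vals has length 6. Negative index -2 maps to positive index 6 + (-2) = 4. vals[4] = 71.

71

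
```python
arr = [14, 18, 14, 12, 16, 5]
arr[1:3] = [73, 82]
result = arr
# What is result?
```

arr starts as [14, 18, 14, 12, 16, 5] (length 6). The slice arr[1:3] covers indices [1, 2] with values [18, 14]. Replacing that slice with [73, 82] (same length) produces [14, 73, 82, 12, 16, 5].

[14, 73, 82, 12, 16, 5]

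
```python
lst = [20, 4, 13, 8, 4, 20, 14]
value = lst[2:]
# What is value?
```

lst has length 7. The slice lst[2:] selects indices [2, 3, 4, 5, 6] (2->13, 3->8, 4->4, 5->20, 6->14), giving [13, 8, 4, 20, 14].

[13, 8, 4, 20, 14]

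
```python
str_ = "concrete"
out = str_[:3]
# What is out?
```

str_ has length 8. The slice str_[:3] selects indices [0, 1, 2] (0->'c', 1->'o', 2->'n'), giving 'con'.

'con'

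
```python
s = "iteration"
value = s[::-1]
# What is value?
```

s has length 9. The slice s[::-1] selects indices [8, 7, 6, 5, 4, 3, 2, 1, 0] (8->'n', 7->'o', 6->'i', 5->'t', 4->'a', 3->'r', 2->'e', 1->'t', 0->'i'), giving 'noitareti'.

'noitareti'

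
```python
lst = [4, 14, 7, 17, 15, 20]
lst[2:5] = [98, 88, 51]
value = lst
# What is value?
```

lst starts as [4, 14, 7, 17, 15, 20] (length 6). The slice lst[2:5] covers indices [2, 3, 4] with values [7, 17, 15]. Replacing that slice with [98, 88, 51] (same length) produces [4, 14, 98, 88, 51, 20].

[4, 14, 98, 88, 51, 20]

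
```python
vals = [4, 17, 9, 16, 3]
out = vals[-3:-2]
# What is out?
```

vals has length 5. The slice vals[-3:-2] selects indices [2] (2->9), giving [9].

[9]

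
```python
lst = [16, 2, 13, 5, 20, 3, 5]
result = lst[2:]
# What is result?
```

lst has length 7. The slice lst[2:] selects indices [2, 3, 4, 5, 6] (2->13, 3->5, 4->20, 5->3, 6->5), giving [13, 5, 20, 3, 5].

[13, 5, 20, 3, 5]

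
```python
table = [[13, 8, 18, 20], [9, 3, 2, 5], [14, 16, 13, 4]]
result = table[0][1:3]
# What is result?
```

table[0] = [13, 8, 18, 20]. table[0] has length 4. The slice table[0][1:3] selects indices [1, 2] (1->8, 2->18), giving [8, 18].

[8, 18]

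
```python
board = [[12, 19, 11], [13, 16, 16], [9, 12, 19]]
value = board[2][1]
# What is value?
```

board[2] = [9, 12, 19]. Taking column 1 of that row yields 12.

12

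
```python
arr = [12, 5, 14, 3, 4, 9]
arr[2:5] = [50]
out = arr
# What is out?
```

arr starts as [12, 5, 14, 3, 4, 9] (length 6). The slice arr[2:5] covers indices [2, 3, 4] with values [14, 3, 4]. Replacing that slice with [50] (different length) produces [12, 5, 50, 9].

[12, 5, 50, 9]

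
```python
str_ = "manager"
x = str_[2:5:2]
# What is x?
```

str_ has length 7. The slice str_[2:5:2] selects indices [2, 4] (2->'n', 4->'g'), giving 'ng'.

'ng'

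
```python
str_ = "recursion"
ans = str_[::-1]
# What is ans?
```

str_ has length 9. The slice str_[::-1] selects indices [8, 7, 6, 5, 4, 3, 2, 1, 0] (8->'n', 7->'o', 6->'i', 5->'s', 4->'r', 3->'u', 2->'c', 1->'e', 0->'r'), giving 'noisrucer'.

'noisrucer'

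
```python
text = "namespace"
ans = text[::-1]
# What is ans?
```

text has length 9. The slice text[::-1] selects indices [8, 7, 6, 5, 4, 3, 2, 1, 0] (8->'e', 7->'c', 6->'a', 5->'p', 4->'s', 3->'e', 2->'m', 1->'a', 0->'n'), giving 'ecapseman'.

'ecapseman'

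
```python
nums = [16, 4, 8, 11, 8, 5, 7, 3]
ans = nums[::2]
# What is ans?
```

nums has length 8. The slice nums[::2] selects indices [0, 2, 4, 6] (0->16, 2->8, 4->8, 6->7), giving [16, 8, 8, 7].

[16, 8, 8, 7]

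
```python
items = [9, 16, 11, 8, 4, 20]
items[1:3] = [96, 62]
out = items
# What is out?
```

items starts as [9, 16, 11, 8, 4, 20] (length 6). The slice items[1:3] covers indices [1, 2] with values [16, 11]. Replacing that slice with [96, 62] (same length) produces [9, 96, 62, 8, 4, 20].

[9, 96, 62, 8, 4, 20]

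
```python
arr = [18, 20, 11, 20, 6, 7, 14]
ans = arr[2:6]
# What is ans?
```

arr has length 7. The slice arr[2:6] selects indices [2, 3, 4, 5] (2->11, 3->20, 4->6, 5->7), giving [11, 20, 6, 7].

[11, 20, 6, 7]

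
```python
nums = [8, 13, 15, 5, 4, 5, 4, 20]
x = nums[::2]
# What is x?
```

nums has length 8. The slice nums[::2] selects indices [0, 2, 4, 6] (0->8, 2->15, 4->4, 6->4), giving [8, 15, 4, 4].

[8, 15, 4, 4]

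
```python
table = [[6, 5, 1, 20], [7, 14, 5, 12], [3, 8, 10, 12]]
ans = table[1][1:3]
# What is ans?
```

table[1] = [7, 14, 5, 12]. table[1] has length 4. The slice table[1][1:3] selects indices [1, 2] (1->14, 2->5), giving [14, 5].

[14, 5]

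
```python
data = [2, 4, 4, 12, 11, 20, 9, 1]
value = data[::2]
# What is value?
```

data has length 8. The slice data[::2] selects indices [0, 2, 4, 6] (0->2, 2->4, 4->11, 6->9), giving [2, 4, 11, 9].

[2, 4, 11, 9]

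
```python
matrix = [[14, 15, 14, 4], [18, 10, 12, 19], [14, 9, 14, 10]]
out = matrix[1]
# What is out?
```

matrix has 3 rows. Row 1 is [18, 10, 12, 19].

[18, 10, 12, 19]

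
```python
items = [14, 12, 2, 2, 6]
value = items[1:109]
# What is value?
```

items has length 5. The slice items[1:109] selects indices [1, 2, 3, 4] (1->12, 2->2, 3->2, 4->6), giving [12, 2, 2, 6].

[12, 2, 2, 6]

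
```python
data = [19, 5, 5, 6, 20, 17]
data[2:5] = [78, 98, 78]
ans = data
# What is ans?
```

data starts as [19, 5, 5, 6, 20, 17] (length 6). The slice data[2:5] covers indices [2, 3, 4] with values [5, 6, 20]. Replacing that slice with [78, 98, 78] (same length) produces [19, 5, 78, 98, 78, 17].

[19, 5, 78, 98, 78, 17]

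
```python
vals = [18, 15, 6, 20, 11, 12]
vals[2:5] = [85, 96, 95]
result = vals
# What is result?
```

vals starts as [18, 15, 6, 20, 11, 12] (length 6). The slice vals[2:5] covers indices [2, 3, 4] with values [6, 20, 11]. Replacing that slice with [85, 96, 95] (same length) produces [18, 15, 85, 96, 95, 12].

[18, 15, 85, 96, 95, 12]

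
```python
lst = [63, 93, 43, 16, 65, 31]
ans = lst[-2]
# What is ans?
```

lst has length 6. Negative index -2 maps to positive index 6 + (-2) = 4. lst[4] = 65.

65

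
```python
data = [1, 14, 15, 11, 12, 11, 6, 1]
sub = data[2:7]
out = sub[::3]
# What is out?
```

data has length 8. The slice data[2:7] selects indices [2, 3, 4, 5, 6] (2->15, 3->11, 4->12, 5->11, 6->6), giving [15, 11, 12, 11, 6]. So sub = [15, 11, 12, 11, 6]. sub has length 5. The slice sub[::3] selects indices [0, 3] (0->15, 3->11), giving [15, 11].

[15, 11]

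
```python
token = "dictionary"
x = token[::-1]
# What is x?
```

token has length 10. The slice token[::-1] selects indices [9, 8, 7, 6, 5, 4, 3, 2, 1, 0] (9->'y', 8->'r', 7->'a', 6->'n', 5->'o', 4->'i', 3->'t', 2->'c', 1->'i', 0->'d'), giving 'yranoitcid'.

'yranoitcid'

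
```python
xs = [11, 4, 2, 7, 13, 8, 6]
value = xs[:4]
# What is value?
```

xs has length 7. The slice xs[:4] selects indices [0, 1, 2, 3] (0->11, 1->4, 2->2, 3->7), giving [11, 4, 2, 7].

[11, 4, 2, 7]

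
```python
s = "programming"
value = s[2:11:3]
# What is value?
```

s has length 11. The slice s[2:11:3] selects indices [2, 5, 8] (2->'o', 5->'a', 8->'i'), giving 'oai'.

'oai'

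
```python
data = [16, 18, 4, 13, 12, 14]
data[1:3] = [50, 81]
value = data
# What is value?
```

data starts as [16, 18, 4, 13, 12, 14] (length 6). The slice data[1:3] covers indices [1, 2] with values [18, 4]. Replacing that slice with [50, 81] (same length) produces [16, 50, 81, 13, 12, 14].

[16, 50, 81, 13, 12, 14]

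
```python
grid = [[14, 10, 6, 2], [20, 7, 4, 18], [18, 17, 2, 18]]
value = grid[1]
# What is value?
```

grid has 3 rows. Row 1 is [20, 7, 4, 18].

[20, 7, 4, 18]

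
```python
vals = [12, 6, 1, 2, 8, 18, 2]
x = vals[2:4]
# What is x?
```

vals has length 7. The slice vals[2:4] selects indices [2, 3] (2->1, 3->2), giving [1, 2].

[1, 2]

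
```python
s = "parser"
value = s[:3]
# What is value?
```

s has length 6. The slice s[:3] selects indices [0, 1, 2] (0->'p', 1->'a', 2->'r'), giving 'par'.

'par'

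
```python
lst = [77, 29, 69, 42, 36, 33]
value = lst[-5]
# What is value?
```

lst has length 6. Negative index -5 maps to positive index 6 + (-5) = 1. lst[1] = 29.

29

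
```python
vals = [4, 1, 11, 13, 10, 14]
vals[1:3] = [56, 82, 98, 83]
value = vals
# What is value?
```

vals starts as [4, 1, 11, 13, 10, 14] (length 6). The slice vals[1:3] covers indices [1, 2] with values [1, 11]. Replacing that slice with [56, 82, 98, 83] (different length) produces [4, 56, 82, 98, 83, 13, 10, 14].

[4, 56, 82, 98, 83, 13, 10, 14]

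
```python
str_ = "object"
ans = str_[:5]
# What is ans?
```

str_ has length 6. The slice str_[:5] selects indices [0, 1, 2, 3, 4] (0->'o', 1->'b', 2->'j', 3->'e', 4->'c'), giving 'objec'.

'objec'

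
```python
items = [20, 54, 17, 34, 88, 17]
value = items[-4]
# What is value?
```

items has length 6. Negative index -4 maps to positive index 6 + (-4) = 2. items[2] = 17.

17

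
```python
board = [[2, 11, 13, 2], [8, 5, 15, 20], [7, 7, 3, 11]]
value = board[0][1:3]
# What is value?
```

board[0] = [2, 11, 13, 2]. board[0] has length 4. The slice board[0][1:3] selects indices [1, 2] (1->11, 2->13), giving [11, 13].

[11, 13]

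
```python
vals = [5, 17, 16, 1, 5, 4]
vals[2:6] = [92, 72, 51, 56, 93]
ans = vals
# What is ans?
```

vals starts as [5, 17, 16, 1, 5, 4] (length 6). The slice vals[2:6] covers indices [2, 3, 4, 5] with values [16, 1, 5, 4]. Replacing that slice with [92, 72, 51, 56, 93] (different length) produces [5, 17, 92, 72, 51, 56, 93].

[5, 17, 92, 72, 51, 56, 93]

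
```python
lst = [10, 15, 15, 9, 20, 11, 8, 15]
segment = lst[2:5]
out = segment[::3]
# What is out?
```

lst has length 8. The slice lst[2:5] selects indices [2, 3, 4] (2->15, 3->9, 4->20), giving [15, 9, 20]. So segment = [15, 9, 20]. segment has length 3. The slice segment[::3] selects indices [0] (0->15), giving [15].

[15]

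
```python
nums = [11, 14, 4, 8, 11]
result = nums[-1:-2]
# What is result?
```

nums has length 5. The slice nums[-1:-2] resolves to an empty index range, so the result is [].

[]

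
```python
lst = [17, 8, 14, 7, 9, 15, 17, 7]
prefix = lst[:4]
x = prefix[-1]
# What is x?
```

lst has length 8. The slice lst[:4] selects indices [0, 1, 2, 3] (0->17, 1->8, 2->14, 3->7), giving [17, 8, 14, 7]. So prefix = [17, 8, 14, 7]. Then prefix[-1] = 7.

7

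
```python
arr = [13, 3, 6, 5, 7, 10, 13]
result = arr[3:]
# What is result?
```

arr has length 7. The slice arr[3:] selects indices [3, 4, 5, 6] (3->5, 4->7, 5->10, 6->13), giving [5, 7, 10, 13].

[5, 7, 10, 13]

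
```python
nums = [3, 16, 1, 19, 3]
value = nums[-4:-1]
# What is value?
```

nums has length 5. The slice nums[-4:-1] selects indices [1, 2, 3] (1->16, 2->1, 3->19), giving [16, 1, 19].

[16, 1, 19]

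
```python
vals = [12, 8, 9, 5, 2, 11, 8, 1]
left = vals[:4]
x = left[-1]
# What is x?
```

vals has length 8. The slice vals[:4] selects indices [0, 1, 2, 3] (0->12, 1->8, 2->9, 3->5), giving [12, 8, 9, 5]. So left = [12, 8, 9, 5]. Then left[-1] = 5.

5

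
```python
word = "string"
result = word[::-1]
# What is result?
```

word has length 6. The slice word[::-1] selects indices [5, 4, 3, 2, 1, 0] (5->'g', 4->'n', 3->'i', 2->'r', 1->'t', 0->'s'), giving 'gnirts'.

'gnirts'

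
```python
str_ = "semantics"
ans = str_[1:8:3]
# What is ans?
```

str_ has length 9. The slice str_[1:8:3] selects indices [1, 4, 7] (1->'e', 4->'n', 7->'c'), giving 'enc'.

'enc'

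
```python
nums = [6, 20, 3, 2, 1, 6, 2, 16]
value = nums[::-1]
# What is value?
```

nums has length 8. The slice nums[::-1] selects indices [7, 6, 5, 4, 3, 2, 1, 0] (7->16, 6->2, 5->6, 4->1, 3->2, 2->3, 1->20, 0->6), giving [16, 2, 6, 1, 2, 3, 20, 6].

[16, 2, 6, 1, 2, 3, 20, 6]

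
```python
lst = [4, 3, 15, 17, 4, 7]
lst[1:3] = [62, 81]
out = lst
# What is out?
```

lst starts as [4, 3, 15, 17, 4, 7] (length 6). The slice lst[1:3] covers indices [1, 2] with values [3, 15]. Replacing that slice with [62, 81] (same length) produces [4, 62, 81, 17, 4, 7].

[4, 62, 81, 17, 4, 7]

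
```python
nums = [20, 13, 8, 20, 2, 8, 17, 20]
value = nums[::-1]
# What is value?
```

nums has length 8. The slice nums[::-1] selects indices [7, 6, 5, 4, 3, 2, 1, 0] (7->20, 6->17, 5->8, 4->2, 3->20, 2->8, 1->13, 0->20), giving [20, 17, 8, 2, 20, 8, 13, 20].

[20, 17, 8, 2, 20, 8, 13, 20]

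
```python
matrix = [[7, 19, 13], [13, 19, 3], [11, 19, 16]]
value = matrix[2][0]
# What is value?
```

matrix[2] = [11, 19, 16]. Taking column 0 of that row yields 11.

11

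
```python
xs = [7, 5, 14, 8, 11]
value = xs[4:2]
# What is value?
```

xs has length 5. The slice xs[4:2] resolves to an empty index range, so the result is [].

[]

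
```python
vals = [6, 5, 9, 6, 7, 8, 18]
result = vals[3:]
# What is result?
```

vals has length 7. The slice vals[3:] selects indices [3, 4, 5, 6] (3->6, 4->7, 5->8, 6->18), giving [6, 7, 8, 18].

[6, 7, 8, 18]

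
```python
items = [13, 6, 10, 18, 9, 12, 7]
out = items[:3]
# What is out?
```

items has length 7. The slice items[:3] selects indices [0, 1, 2] (0->13, 1->6, 2->10), giving [13, 6, 10].

[13, 6, 10]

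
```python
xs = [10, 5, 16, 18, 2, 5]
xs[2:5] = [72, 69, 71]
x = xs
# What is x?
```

xs starts as [10, 5, 16, 18, 2, 5] (length 6). The slice xs[2:5] covers indices [2, 3, 4] with values [16, 18, 2]. Replacing that slice with [72, 69, 71] (same length) produces [10, 5, 72, 69, 71, 5].

[10, 5, 72, 69, 71, 5]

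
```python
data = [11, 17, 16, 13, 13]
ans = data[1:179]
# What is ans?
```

data has length 5. The slice data[1:179] selects indices [1, 2, 3, 4] (1->17, 2->16, 3->13, 4->13), giving [17, 16, 13, 13].

[17, 16, 13, 13]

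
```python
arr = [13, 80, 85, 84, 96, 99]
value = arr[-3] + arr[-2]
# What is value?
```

arr has length 6. Negative index -3 maps to positive index 6 + (-3) = 3. arr[3] = 84.
arr has length 6. Negative index -2 maps to positive index 6 + (-2) = 4. arr[4] = 96.
Sum: 84 + 96 = 180.

180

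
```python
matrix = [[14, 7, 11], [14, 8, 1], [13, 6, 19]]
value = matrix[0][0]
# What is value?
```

matrix[0] = [14, 7, 11]. Taking column 0 of that row yields 14.

14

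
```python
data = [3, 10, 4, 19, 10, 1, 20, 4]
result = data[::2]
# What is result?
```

data has length 8. The slice data[::2] selects indices [0, 2, 4, 6] (0->3, 2->4, 4->10, 6->20), giving [3, 4, 10, 20].

[3, 4, 10, 20]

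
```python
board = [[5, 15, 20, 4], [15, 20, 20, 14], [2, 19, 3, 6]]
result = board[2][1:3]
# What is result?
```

board[2] = [2, 19, 3, 6]. board[2] has length 4. The slice board[2][1:3] selects indices [1, 2] (1->19, 2->3), giving [19, 3].

[19, 3]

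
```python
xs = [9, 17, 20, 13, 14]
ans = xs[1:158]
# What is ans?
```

xs has length 5. The slice xs[1:158] selects indices [1, 2, 3, 4] (1->17, 2->20, 3->13, 4->14), giving [17, 20, 13, 14].

[17, 20, 13, 14]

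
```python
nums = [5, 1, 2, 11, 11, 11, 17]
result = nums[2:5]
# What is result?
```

nums has length 7. The slice nums[2:5] selects indices [2, 3, 4] (2->2, 3->11, 4->11), giving [2, 11, 11].

[2, 11, 11]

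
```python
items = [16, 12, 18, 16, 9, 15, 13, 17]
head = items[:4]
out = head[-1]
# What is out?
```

items has length 8. The slice items[:4] selects indices [0, 1, 2, 3] (0->16, 1->12, 2->18, 3->16), giving [16, 12, 18, 16]. So head = [16, 12, 18, 16]. Then head[-1] = 16.

16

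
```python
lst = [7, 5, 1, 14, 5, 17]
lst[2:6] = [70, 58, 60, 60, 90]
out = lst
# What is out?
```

lst starts as [7, 5, 1, 14, 5, 17] (length 6). The slice lst[2:6] covers indices [2, 3, 4, 5] with values [1, 14, 5, 17]. Replacing that slice with [70, 58, 60, 60, 90] (different length) produces [7, 5, 70, 58, 60, 60, 90].

[7, 5, 70, 58, 60, 60, 90]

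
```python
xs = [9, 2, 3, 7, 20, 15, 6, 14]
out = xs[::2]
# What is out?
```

xs has length 8. The slice xs[::2] selects indices [0, 2, 4, 6] (0->9, 2->3, 4->20, 6->6), giving [9, 3, 20, 6].

[9, 3, 20, 6]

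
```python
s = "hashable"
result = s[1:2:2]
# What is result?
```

s has length 8. The slice s[1:2:2] selects indices [1] (1->'a'), giving 'a'.

'a'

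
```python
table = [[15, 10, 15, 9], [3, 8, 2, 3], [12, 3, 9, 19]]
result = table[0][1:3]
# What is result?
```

table[0] = [15, 10, 15, 9]. table[0] has length 4. The slice table[0][1:3] selects indices [1, 2] (1->10, 2->15), giving [10, 15].

[10, 15]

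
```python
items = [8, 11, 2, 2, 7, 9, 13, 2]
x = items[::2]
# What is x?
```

items has length 8. The slice items[::2] selects indices [0, 2, 4, 6] (0->8, 2->2, 4->7, 6->13), giving [8, 2, 7, 13].

[8, 2, 7, 13]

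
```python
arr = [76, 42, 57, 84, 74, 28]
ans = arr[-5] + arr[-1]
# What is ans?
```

arr has length 6. Negative index -5 maps to positive index 6 + (-5) = 1. arr[1] = 42.
arr has length 6. Negative index -1 maps to positive index 6 + (-1) = 5. arr[5] = 28.
Sum: 42 + 28 = 70.

70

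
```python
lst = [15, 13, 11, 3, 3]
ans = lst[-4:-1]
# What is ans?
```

lst has length 5. The slice lst[-4:-1] selects indices [1, 2, 3] (1->13, 2->11, 3->3), giving [13, 11, 3].

[13, 11, 3]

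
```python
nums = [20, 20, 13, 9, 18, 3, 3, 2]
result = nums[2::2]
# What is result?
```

nums has length 8. The slice nums[2::2] selects indices [2, 4, 6] (2->13, 4->18, 6->3), giving [13, 18, 3].

[13, 18, 3]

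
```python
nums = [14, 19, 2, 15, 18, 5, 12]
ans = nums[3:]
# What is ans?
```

nums has length 7. The slice nums[3:] selects indices [3, 4, 5, 6] (3->15, 4->18, 5->5, 6->12), giving [15, 18, 5, 12].

[15, 18, 5, 12]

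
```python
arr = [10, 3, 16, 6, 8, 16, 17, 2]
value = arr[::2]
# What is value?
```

arr has length 8. The slice arr[::2] selects indices [0, 2, 4, 6] (0->10, 2->16, 4->8, 6->17), giving [10, 16, 8, 17].

[10, 16, 8, 17]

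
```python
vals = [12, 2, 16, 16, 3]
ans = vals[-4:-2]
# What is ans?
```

vals has length 5. The slice vals[-4:-2] selects indices [1, 2] (1->2, 2->16), giving [2, 16].

[2, 16]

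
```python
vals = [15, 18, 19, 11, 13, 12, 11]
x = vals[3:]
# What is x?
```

vals has length 7. The slice vals[3:] selects indices [3, 4, 5, 6] (3->11, 4->13, 5->12, 6->11), giving [11, 13, 12, 11].

[11, 13, 12, 11]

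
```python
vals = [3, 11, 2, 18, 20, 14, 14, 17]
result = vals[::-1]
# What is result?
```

vals has length 8. The slice vals[::-1] selects indices [7, 6, 5, 4, 3, 2, 1, 0] (7->17, 6->14, 5->14, 4->20, 3->18, 2->2, 1->11, 0->3), giving [17, 14, 14, 20, 18, 2, 11, 3].

[17, 14, 14, 20, 18, 2, 11, 3]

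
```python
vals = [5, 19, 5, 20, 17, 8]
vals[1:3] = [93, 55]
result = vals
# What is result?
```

vals starts as [5, 19, 5, 20, 17, 8] (length 6). The slice vals[1:3] covers indices [1, 2] with values [19, 5]. Replacing that slice with [93, 55] (same length) produces [5, 93, 55, 20, 17, 8].

[5, 93, 55, 20, 17, 8]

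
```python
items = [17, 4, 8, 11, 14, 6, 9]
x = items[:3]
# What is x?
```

items has length 7. The slice items[:3] selects indices [0, 1, 2] (0->17, 1->4, 2->8), giving [17, 4, 8].

[17, 4, 8]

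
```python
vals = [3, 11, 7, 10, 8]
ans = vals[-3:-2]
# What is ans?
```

vals has length 5. The slice vals[-3:-2] selects indices [2] (2->7), giving [7].

[7]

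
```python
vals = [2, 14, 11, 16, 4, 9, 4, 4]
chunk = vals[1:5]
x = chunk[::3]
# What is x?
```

vals has length 8. The slice vals[1:5] selects indices [1, 2, 3, 4] (1->14, 2->11, 3->16, 4->4), giving [14, 11, 16, 4]. So chunk = [14, 11, 16, 4]. chunk has length 4. The slice chunk[::3] selects indices [0, 3] (0->14, 3->4), giving [14, 4].

[14, 4]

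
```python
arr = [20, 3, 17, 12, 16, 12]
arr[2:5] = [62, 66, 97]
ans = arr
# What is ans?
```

arr starts as [20, 3, 17, 12, 16, 12] (length 6). The slice arr[2:5] covers indices [2, 3, 4] with values [17, 12, 16]. Replacing that slice with [62, 66, 97] (same length) produces [20, 3, 62, 66, 97, 12].

[20, 3, 62, 66, 97, 12]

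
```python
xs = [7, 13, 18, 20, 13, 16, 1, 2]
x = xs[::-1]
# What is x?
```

xs has length 8. The slice xs[::-1] selects indices [7, 6, 5, 4, 3, 2, 1, 0] (7->2, 6->1, 5->16, 4->13, 3->20, 2->18, 1->13, 0->7), giving [2, 1, 16, 13, 20, 18, 13, 7].

[2, 1, 16, 13, 20, 18, 13, 7]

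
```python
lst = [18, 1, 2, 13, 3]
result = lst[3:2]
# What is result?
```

lst has length 5. The slice lst[3:2] resolves to an empty index range, so the result is [].

[]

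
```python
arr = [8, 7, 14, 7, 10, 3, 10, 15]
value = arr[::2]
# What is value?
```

arr has length 8. The slice arr[::2] selects indices [0, 2, 4, 6] (0->8, 2->14, 4->10, 6->10), giving [8, 14, 10, 10].

[8, 14, 10, 10]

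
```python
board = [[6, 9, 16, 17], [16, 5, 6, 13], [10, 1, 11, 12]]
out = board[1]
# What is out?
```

board has 3 rows. Row 1 is [16, 5, 6, 13].

[16, 5, 6, 13]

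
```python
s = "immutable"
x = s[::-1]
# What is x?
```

s has length 9. The slice s[::-1] selects indices [8, 7, 6, 5, 4, 3, 2, 1, 0] (8->'e', 7->'l', 6->'b', 5->'a', 4->'t', 3->'u', 2->'m', 1->'m', 0->'i'), giving 'elbatummi'.

'elbatummi'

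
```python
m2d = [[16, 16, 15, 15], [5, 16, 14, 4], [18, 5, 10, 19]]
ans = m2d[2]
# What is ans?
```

m2d has 3 rows. Row 2 is [18, 5, 10, 19].

[18, 5, 10, 19]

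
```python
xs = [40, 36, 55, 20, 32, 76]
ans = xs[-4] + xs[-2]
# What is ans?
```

xs has length 6. Negative index -4 maps to positive index 6 + (-4) = 2. xs[2] = 55.
xs has length 6. Negative index -2 maps to positive index 6 + (-2) = 4. xs[4] = 32.
Sum: 55 + 32 = 87.

87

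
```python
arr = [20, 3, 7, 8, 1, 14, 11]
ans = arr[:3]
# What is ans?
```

arr has length 7. The slice arr[:3] selects indices [0, 1, 2] (0->20, 1->3, 2->7), giving [20, 3, 7].

[20, 3, 7]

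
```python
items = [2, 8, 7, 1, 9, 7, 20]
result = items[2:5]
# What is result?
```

items has length 7. The slice items[2:5] selects indices [2, 3, 4] (2->7, 3->1, 4->9), giving [7, 1, 9].

[7, 1, 9]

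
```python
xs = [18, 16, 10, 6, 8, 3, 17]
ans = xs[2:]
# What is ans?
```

xs has length 7. The slice xs[2:] selects indices [2, 3, 4, 5, 6] (2->10, 3->6, 4->8, 5->3, 6->17), giving [10, 6, 8, 3, 17].

[10, 6, 8, 3, 17]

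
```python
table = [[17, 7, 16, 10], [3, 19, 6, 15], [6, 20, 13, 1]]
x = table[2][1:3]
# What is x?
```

table[2] = [6, 20, 13, 1]. table[2] has length 4. The slice table[2][1:3] selects indices [1, 2] (1->20, 2->13), giving [20, 13].

[20, 13]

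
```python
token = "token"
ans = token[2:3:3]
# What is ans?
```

token has length 5. The slice token[2:3:3] selects indices [2] (2->'k'), giving 'k'.

'k'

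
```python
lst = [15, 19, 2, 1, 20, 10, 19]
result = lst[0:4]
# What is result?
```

lst has length 7. The slice lst[0:4] selects indices [0, 1, 2, 3] (0->15, 1->19, 2->2, 3->1), giving [15, 19, 2, 1].

[15, 19, 2, 1]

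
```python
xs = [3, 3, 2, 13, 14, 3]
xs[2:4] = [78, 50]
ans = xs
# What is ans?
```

xs starts as [3, 3, 2, 13, 14, 3] (length 6). The slice xs[2:4] covers indices [2, 3] with values [2, 13]. Replacing that slice with [78, 50] (same length) produces [3, 3, 78, 50, 14, 3].

[3, 3, 78, 50, 14, 3]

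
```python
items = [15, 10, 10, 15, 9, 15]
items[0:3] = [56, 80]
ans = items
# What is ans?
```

items starts as [15, 10, 10, 15, 9, 15] (length 6). The slice items[0:3] covers indices [0, 1, 2] with values [15, 10, 10]. Replacing that slice with [56, 80] (different length) produces [56, 80, 15, 9, 15].

[56, 80, 15, 9, 15]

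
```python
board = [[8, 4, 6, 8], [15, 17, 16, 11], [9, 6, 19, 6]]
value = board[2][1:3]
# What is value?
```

board[2] = [9, 6, 19, 6]. board[2] has length 4. The slice board[2][1:3] selects indices [1, 2] (1->6, 2->19), giving [6, 19].

[6, 19]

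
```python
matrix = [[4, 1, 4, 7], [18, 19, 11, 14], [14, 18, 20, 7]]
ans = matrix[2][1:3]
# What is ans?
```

matrix[2] = [14, 18, 20, 7]. matrix[2] has length 4. The slice matrix[2][1:3] selects indices [1, 2] (1->18, 2->20), giving [18, 20].

[18, 20]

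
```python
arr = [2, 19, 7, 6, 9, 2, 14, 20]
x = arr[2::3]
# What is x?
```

arr has length 8. The slice arr[2::3] selects indices [2, 5] (2->7, 5->2), giving [7, 2].

[7, 2]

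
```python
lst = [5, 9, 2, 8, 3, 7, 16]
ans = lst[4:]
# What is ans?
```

lst has length 7. The slice lst[4:] selects indices [4, 5, 6] (4->3, 5->7, 6->16), giving [3, 7, 16].

[3, 7, 16]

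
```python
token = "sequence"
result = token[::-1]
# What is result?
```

token has length 8. The slice token[::-1] selects indices [7, 6, 5, 4, 3, 2, 1, 0] (7->'e', 6->'c', 5->'n', 4->'e', 3->'u', 2->'q', 1->'e', 0->'s'), giving 'ecneuqes'.

'ecneuqes'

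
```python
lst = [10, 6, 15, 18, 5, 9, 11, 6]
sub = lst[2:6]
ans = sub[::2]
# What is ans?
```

lst has length 8. The slice lst[2:6] selects indices [2, 3, 4, 5] (2->15, 3->18, 4->5, 5->9), giving [15, 18, 5, 9]. So sub = [15, 18, 5, 9]. sub has length 4. The slice sub[::2] selects indices [0, 2] (0->15, 2->5), giving [15, 5].

[15, 5]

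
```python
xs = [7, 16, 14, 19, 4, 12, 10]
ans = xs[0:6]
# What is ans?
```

xs has length 7. The slice xs[0:6] selects indices [0, 1, 2, 3, 4, 5] (0->7, 1->16, 2->14, 3->19, 4->4, 5->12), giving [7, 16, 14, 19, 4, 12].

[7, 16, 14, 19, 4, 12]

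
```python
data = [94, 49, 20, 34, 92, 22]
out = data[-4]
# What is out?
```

data has length 6. Negative index -4 maps to positive index 6 + (-4) = 2. data[2] = 20.

20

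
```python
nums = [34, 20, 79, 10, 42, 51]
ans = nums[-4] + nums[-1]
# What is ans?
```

nums has length 6. Negative index -4 maps to positive index 6 + (-4) = 2. nums[2] = 79.
nums has length 6. Negative index -1 maps to positive index 6 + (-1) = 5. nums[5] = 51.
Sum: 79 + 51 = 130.

130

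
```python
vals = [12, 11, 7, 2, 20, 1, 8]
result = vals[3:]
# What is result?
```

vals has length 7. The slice vals[3:] selects indices [3, 4, 5, 6] (3->2, 4->20, 5->1, 6->8), giving [2, 20, 1, 8].

[2, 20, 1, 8]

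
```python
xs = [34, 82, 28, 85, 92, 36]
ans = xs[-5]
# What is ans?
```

xs has length 6. Negative index -5 maps to positive index 6 + (-5) = 1. xs[1] = 82.

82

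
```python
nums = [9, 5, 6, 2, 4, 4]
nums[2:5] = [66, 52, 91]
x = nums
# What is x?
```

nums starts as [9, 5, 6, 2, 4, 4] (length 6). The slice nums[2:5] covers indices [2, 3, 4] with values [6, 2, 4]. Replacing that slice with [66, 52, 91] (same length) produces [9, 5, 66, 52, 91, 4].

[9, 5, 66, 52, 91, 4]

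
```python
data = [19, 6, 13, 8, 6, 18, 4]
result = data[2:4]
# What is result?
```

data has length 7. The slice data[2:4] selects indices [2, 3] (2->13, 3->8), giving [13, 8].

[13, 8]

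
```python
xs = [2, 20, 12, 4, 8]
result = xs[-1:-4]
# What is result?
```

xs has length 5. The slice xs[-1:-4] resolves to an empty index range, so the result is [].

[]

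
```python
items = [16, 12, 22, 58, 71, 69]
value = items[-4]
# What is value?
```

items has length 6. Negative index -4 maps to positive index 6 + (-4) = 2. items[2] = 22.

22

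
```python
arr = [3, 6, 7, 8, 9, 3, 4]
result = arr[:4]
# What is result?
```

arr has length 7. The slice arr[:4] selects indices [0, 1, 2, 3] (0->3, 1->6, 2->7, 3->8), giving [3, 6, 7, 8].

[3, 6, 7, 8]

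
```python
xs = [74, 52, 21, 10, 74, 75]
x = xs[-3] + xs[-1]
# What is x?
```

xs has length 6. Negative index -3 maps to positive index 6 + (-3) = 3. xs[3] = 10.
xs has length 6. Negative index -1 maps to positive index 6 + (-1) = 5. xs[5] = 75.
Sum: 10 + 75 = 85.

85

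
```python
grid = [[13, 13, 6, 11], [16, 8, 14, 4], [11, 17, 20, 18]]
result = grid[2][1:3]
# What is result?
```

grid[2] = [11, 17, 20, 18]. grid[2] has length 4. The slice grid[2][1:3] selects indices [1, 2] (1->17, 2->20), giving [17, 20].

[17, 20]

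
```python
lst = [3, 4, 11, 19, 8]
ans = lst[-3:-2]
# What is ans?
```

lst has length 5. The slice lst[-3:-2] selects indices [2] (2->11), giving [11].

[11]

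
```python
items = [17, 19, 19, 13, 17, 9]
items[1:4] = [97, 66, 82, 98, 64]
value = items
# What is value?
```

items starts as [17, 19, 19, 13, 17, 9] (length 6). The slice items[1:4] covers indices [1, 2, 3] with values [19, 19, 13]. Replacing that slice with [97, 66, 82, 98, 64] (different length) produces [17, 97, 66, 82, 98, 64, 17, 9].

[17, 97, 66, 82, 98, 64, 17, 9]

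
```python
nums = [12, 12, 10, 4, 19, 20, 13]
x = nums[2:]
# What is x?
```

nums has length 7. The slice nums[2:] selects indices [2, 3, 4, 5, 6] (2->10, 3->4, 4->19, 5->20, 6->13), giving [10, 4, 19, 20, 13].

[10, 4, 19, 20, 13]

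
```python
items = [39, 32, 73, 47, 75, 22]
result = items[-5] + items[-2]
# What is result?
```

items has length 6. Negative index -5 maps to positive index 6 + (-5) = 1. items[1] = 32.
items has length 6. Negative index -2 maps to positive index 6 + (-2) = 4. items[4] = 75.
Sum: 32 + 75 = 107.

107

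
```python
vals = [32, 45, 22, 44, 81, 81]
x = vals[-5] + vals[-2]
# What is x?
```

vals has length 6. Negative index -5 maps to positive index 6 + (-5) = 1. vals[1] = 45.
vals has length 6. Negative index -2 maps to positive index 6 + (-2) = 4. vals[4] = 81.
Sum: 45 + 81 = 126.

126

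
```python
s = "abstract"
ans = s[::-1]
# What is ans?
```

s has length 8. The slice s[::-1] selects indices [7, 6, 5, 4, 3, 2, 1, 0] (7->'t', 6->'c', 5->'a', 4->'r', 3->'t', 2->'s', 1->'b', 0->'a'), giving 'tcartsba'.

'tcartsba'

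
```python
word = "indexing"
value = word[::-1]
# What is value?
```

word has length 8. The slice word[::-1] selects indices [7, 6, 5, 4, 3, 2, 1, 0] (7->'g', 6->'n', 5->'i', 4->'x', 3->'e', 2->'d', 1->'n', 0->'i'), giving 'gnixedni'.

'gnixedni'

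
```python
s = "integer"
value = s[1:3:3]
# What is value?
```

s has length 7. The slice s[1:3:3] selects indices [1] (1->'n'), giving 'n'.

'n'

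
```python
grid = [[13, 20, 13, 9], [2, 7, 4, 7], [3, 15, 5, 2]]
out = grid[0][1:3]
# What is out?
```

grid[0] = [13, 20, 13, 9]. grid[0] has length 4. The slice grid[0][1:3] selects indices [1, 2] (1->20, 2->13), giving [20, 13].

[20, 13]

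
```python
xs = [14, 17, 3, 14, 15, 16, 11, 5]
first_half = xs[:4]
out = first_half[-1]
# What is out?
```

xs has length 8. The slice xs[:4] selects indices [0, 1, 2, 3] (0->14, 1->17, 2->3, 3->14), giving [14, 17, 3, 14]. So first_half = [14, 17, 3, 14]. Then first_half[-1] = 14.

14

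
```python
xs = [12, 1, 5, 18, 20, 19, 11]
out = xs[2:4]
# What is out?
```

xs has length 7. The slice xs[2:4] selects indices [2, 3] (2->5, 3->18), giving [5, 18].

[5, 18]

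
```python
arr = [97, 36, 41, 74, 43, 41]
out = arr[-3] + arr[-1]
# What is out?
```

arr has length 6. Negative index -3 maps to positive index 6 + (-3) = 3. arr[3] = 74.
arr has length 6. Negative index -1 maps to positive index 6 + (-1) = 5. arr[5] = 41.
Sum: 74 + 41 = 115.

115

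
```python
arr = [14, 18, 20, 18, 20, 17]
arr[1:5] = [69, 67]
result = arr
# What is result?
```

arr starts as [14, 18, 20, 18, 20, 17] (length 6). The slice arr[1:5] covers indices [1, 2, 3, 4] with values [18, 20, 18, 20]. Replacing that slice with [69, 67] (different length) produces [14, 69, 67, 17].

[14, 69, 67, 17]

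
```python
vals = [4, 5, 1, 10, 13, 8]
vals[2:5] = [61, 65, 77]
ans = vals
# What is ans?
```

vals starts as [4, 5, 1, 10, 13, 8] (length 6). The slice vals[2:5] covers indices [2, 3, 4] with values [1, 10, 13]. Replacing that slice with [61, 65, 77] (same length) produces [4, 5, 61, 65, 77, 8].

[4, 5, 61, 65, 77, 8]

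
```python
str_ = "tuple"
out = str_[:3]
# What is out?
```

str_ has length 5. The slice str_[:3] selects indices [0, 1, 2] (0->'t', 1->'u', 2->'p'), giving 'tup'.

'tup'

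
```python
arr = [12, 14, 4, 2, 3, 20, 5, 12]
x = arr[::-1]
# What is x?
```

arr has length 8. The slice arr[::-1] selects indices [7, 6, 5, 4, 3, 2, 1, 0] (7->12, 6->5, 5->20, 4->3, 3->2, 2->4, 1->14, 0->12), giving [12, 5, 20, 3, 2, 4, 14, 12].

[12, 5, 20, 3, 2, 4, 14, 12]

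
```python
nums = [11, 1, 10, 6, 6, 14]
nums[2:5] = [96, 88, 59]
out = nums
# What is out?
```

nums starts as [11, 1, 10, 6, 6, 14] (length 6). The slice nums[2:5] covers indices [2, 3, 4] with values [10, 6, 6]. Replacing that slice with [96, 88, 59] (same length) produces [11, 1, 96, 88, 59, 14].

[11, 1, 96, 88, 59, 14]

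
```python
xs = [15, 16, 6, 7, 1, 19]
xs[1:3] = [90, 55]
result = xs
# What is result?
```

xs starts as [15, 16, 6, 7, 1, 19] (length 6). The slice xs[1:3] covers indices [1, 2] with values [16, 6]. Replacing that slice with [90, 55] (same length) produces [15, 90, 55, 7, 1, 19].

[15, 90, 55, 7, 1, 19]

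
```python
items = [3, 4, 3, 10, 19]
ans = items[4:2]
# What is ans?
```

items has length 5. The slice items[4:2] resolves to an empty index range, so the result is [].

[]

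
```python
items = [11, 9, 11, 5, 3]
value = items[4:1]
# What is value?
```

items has length 5. The slice items[4:1] resolves to an empty index range, so the result is [].

[]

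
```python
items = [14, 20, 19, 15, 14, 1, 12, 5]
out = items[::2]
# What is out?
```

items has length 8. The slice items[::2] selects indices [0, 2, 4, 6] (0->14, 2->19, 4->14, 6->12), giving [14, 19, 14, 12].

[14, 19, 14, 12]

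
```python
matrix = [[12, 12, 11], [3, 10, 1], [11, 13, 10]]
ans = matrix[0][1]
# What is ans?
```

matrix[0] = [12, 12, 11]. Taking column 1 of that row yields 12.

12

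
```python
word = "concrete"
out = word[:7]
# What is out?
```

word has length 8. The slice word[:7] selects indices [0, 1, 2, 3, 4, 5, 6] (0->'c', 1->'o', 2->'n', 3->'c', 4->'r', 5->'e', 6->'t'), giving 'concret'.

'concret'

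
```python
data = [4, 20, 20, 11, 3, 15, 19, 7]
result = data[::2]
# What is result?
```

data has length 8. The slice data[::2] selects indices [0, 2, 4, 6] (0->4, 2->20, 4->3, 6->19), giving [4, 20, 3, 19].

[4, 20, 3, 19]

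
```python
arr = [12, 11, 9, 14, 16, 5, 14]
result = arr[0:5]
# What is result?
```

arr has length 7. The slice arr[0:5] selects indices [0, 1, 2, 3, 4] (0->12, 1->11, 2->9, 3->14, 4->16), giving [12, 11, 9, 14, 16].

[12, 11, 9, 14, 16]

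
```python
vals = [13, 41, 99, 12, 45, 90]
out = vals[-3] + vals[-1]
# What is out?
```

vals has length 6. Negative index -3 maps to positive index 6 + (-3) = 3. vals[3] = 12.
vals has length 6. Negative index -1 maps to positive index 6 + (-1) = 5. vals[5] = 90.
Sum: 12 + 90 = 102.

102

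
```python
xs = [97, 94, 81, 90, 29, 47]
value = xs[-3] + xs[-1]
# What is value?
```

xs has length 6. Negative index -3 maps to positive index 6 + (-3) = 3. xs[3] = 90.
xs has length 6. Negative index -1 maps to positive index 6 + (-1) = 5. xs[5] = 47.
Sum: 90 + 47 = 137.

137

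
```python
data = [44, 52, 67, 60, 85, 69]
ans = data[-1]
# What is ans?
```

data has length 6. Negative index -1 maps to positive index 6 + (-1) = 5. data[5] = 69.

69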